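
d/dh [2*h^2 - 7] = 4*h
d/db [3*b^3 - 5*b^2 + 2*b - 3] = 9*b^2 - 10*b + 2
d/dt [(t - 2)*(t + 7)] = 2*t + 5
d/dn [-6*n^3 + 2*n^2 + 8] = 2*n*(2 - 9*n)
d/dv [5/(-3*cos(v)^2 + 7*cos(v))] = 5*(7 - 6*cos(v))*sin(v)/((3*cos(v) - 7)^2*cos(v)^2)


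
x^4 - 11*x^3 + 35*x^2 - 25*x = x*(x - 5)^2*(x - 1)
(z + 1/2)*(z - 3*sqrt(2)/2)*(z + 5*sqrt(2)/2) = z^3 + z^2/2 + sqrt(2)*z^2 - 15*z/2 + sqrt(2)*z/2 - 15/4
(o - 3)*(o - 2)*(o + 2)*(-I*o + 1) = -I*o^4 + o^3 + 3*I*o^3 - 3*o^2 + 4*I*o^2 - 4*o - 12*I*o + 12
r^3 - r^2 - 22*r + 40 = (r - 4)*(r - 2)*(r + 5)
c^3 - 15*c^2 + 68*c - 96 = (c - 8)*(c - 4)*(c - 3)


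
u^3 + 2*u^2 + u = u*(u + 1)^2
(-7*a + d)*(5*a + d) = -35*a^2 - 2*a*d + d^2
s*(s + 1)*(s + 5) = s^3 + 6*s^2 + 5*s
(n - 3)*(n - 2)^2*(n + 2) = n^4 - 5*n^3 + 2*n^2 + 20*n - 24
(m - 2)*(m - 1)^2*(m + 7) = m^4 + 3*m^3 - 23*m^2 + 33*m - 14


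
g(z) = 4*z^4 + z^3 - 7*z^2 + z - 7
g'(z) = 16*z^3 + 3*z^2 - 14*z + 1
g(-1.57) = -5.39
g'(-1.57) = -31.54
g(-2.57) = 101.72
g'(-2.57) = -214.80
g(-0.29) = -7.87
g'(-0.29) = 4.92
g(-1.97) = 16.46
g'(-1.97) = -82.10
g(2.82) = 215.54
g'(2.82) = 344.19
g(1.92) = 30.55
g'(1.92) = 98.43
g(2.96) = 267.63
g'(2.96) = 400.79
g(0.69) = -8.41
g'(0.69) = -1.98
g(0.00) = -7.00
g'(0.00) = 1.00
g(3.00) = 284.00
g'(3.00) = 418.00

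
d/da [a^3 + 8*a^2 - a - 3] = 3*a^2 + 16*a - 1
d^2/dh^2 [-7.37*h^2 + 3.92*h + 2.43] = -14.7400000000000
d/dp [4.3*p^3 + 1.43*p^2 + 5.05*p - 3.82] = 12.9*p^2 + 2.86*p + 5.05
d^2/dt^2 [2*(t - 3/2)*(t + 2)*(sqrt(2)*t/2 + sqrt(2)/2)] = sqrt(2)*(6*t + 3)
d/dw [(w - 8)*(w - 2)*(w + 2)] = 3*w^2 - 16*w - 4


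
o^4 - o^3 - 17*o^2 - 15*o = o*(o - 5)*(o + 1)*(o + 3)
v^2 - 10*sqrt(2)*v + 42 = (v - 7*sqrt(2))*(v - 3*sqrt(2))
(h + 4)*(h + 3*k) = h^2 + 3*h*k + 4*h + 12*k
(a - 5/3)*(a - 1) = a^2 - 8*a/3 + 5/3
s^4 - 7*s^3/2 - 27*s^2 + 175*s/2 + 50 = (s - 5)*(s - 4)*(s + 1/2)*(s + 5)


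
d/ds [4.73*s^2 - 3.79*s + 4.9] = 9.46*s - 3.79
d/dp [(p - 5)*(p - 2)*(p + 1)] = 3*p^2 - 12*p + 3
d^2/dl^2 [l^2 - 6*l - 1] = 2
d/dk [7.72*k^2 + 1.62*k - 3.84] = 15.44*k + 1.62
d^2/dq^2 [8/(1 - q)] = -16/(q - 1)^3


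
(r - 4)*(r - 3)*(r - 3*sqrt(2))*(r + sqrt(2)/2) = r^4 - 7*r^3 - 5*sqrt(2)*r^3/2 + 9*r^2 + 35*sqrt(2)*r^2/2 - 30*sqrt(2)*r + 21*r - 36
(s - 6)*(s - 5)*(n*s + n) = n*s^3 - 10*n*s^2 + 19*n*s + 30*n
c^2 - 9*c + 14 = (c - 7)*(c - 2)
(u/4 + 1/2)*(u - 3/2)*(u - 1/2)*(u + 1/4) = u^4/4 + u^3/16 - 13*u^2/16 + 11*u/64 + 3/32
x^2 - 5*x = x*(x - 5)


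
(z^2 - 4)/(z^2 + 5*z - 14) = (z + 2)/(z + 7)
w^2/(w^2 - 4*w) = w/(w - 4)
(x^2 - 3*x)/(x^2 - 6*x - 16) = x*(3 - x)/(-x^2 + 6*x + 16)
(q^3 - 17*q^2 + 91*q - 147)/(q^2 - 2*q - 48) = (-q^3 + 17*q^2 - 91*q + 147)/(-q^2 + 2*q + 48)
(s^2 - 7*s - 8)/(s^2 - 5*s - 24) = (s + 1)/(s + 3)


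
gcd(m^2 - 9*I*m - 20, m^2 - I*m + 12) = m - 4*I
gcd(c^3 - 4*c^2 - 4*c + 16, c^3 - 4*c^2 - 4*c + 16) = c^3 - 4*c^2 - 4*c + 16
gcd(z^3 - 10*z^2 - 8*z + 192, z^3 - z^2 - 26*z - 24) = z^2 - 2*z - 24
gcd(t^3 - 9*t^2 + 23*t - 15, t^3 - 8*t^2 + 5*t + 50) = t - 5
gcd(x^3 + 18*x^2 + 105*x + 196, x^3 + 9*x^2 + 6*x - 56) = x^2 + 11*x + 28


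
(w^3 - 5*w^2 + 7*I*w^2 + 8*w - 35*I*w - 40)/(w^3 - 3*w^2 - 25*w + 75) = (w^2 + 7*I*w + 8)/(w^2 + 2*w - 15)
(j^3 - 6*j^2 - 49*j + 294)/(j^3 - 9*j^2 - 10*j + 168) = (j + 7)/(j + 4)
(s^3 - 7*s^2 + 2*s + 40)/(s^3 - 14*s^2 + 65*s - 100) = (s + 2)/(s - 5)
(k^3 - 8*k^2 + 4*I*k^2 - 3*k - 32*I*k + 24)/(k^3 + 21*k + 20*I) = (k^2 + k*(-8 + 3*I) - 24*I)/(k^2 - I*k + 20)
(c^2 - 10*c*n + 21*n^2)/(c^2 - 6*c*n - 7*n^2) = (c - 3*n)/(c + n)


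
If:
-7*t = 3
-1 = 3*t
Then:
No Solution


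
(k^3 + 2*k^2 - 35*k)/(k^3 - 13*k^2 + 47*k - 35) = k*(k + 7)/(k^2 - 8*k + 7)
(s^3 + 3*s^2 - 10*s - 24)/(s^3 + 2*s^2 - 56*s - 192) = (s^2 - s - 6)/(s^2 - 2*s - 48)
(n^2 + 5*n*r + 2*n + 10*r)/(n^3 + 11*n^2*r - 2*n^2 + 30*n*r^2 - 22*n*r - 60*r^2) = (n + 2)/(n^2 + 6*n*r - 2*n - 12*r)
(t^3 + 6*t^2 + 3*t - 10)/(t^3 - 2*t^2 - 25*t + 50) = (t^2 + t - 2)/(t^2 - 7*t + 10)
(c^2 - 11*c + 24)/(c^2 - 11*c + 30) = (c^2 - 11*c + 24)/(c^2 - 11*c + 30)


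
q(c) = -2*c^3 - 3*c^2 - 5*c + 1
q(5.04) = -356.45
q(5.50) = -450.00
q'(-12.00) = -797.00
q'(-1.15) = -6.04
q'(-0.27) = -3.82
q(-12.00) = 3085.00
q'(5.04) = -187.65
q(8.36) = -1419.02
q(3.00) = -95.00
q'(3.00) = -77.00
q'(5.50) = -219.50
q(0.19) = -0.07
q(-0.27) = 2.17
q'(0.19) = -6.36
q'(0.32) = -7.53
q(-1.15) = 5.82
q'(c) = -6*c^2 - 6*c - 5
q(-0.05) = 1.24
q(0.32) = -0.97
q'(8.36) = -474.50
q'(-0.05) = -4.72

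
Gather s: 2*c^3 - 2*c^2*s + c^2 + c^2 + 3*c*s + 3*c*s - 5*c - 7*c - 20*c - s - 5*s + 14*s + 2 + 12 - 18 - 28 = 2*c^3 + 2*c^2 - 32*c + s*(-2*c^2 + 6*c + 8) - 32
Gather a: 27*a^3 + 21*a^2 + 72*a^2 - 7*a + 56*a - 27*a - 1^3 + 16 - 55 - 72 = 27*a^3 + 93*a^2 + 22*a - 112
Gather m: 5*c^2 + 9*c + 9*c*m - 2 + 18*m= 5*c^2 + 9*c + m*(9*c + 18) - 2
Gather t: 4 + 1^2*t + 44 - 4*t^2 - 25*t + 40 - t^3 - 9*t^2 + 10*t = -t^3 - 13*t^2 - 14*t + 88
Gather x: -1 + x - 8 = x - 9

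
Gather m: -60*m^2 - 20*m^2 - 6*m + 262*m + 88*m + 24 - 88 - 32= -80*m^2 + 344*m - 96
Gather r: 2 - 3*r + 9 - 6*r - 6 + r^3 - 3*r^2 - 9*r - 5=r^3 - 3*r^2 - 18*r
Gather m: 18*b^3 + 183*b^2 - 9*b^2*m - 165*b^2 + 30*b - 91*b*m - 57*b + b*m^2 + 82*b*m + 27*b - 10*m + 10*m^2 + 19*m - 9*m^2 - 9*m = 18*b^3 + 18*b^2 + m^2*(b + 1) + m*(-9*b^2 - 9*b)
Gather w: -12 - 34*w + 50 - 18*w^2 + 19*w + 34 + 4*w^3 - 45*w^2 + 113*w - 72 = 4*w^3 - 63*w^2 + 98*w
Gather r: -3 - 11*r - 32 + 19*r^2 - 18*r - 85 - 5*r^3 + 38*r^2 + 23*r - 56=-5*r^3 + 57*r^2 - 6*r - 176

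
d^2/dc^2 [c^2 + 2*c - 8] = 2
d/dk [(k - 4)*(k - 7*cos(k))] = k + (k - 4)*(7*sin(k) + 1) - 7*cos(k)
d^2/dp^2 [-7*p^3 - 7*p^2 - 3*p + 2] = -42*p - 14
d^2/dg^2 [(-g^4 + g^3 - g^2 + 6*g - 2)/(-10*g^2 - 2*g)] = (25*g^6 + 15*g^5 + 3*g^4 - 156*g^3 + 150*g^2 + 30*g + 2)/(g^3*(125*g^3 + 75*g^2 + 15*g + 1))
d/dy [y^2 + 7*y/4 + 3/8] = 2*y + 7/4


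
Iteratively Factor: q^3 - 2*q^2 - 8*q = (q - 4)*(q^2 + 2*q) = q*(q - 4)*(q + 2)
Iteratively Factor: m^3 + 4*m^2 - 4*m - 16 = (m + 2)*(m^2 + 2*m - 8) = (m - 2)*(m + 2)*(m + 4)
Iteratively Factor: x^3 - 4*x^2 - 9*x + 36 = (x - 4)*(x^2 - 9) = (x - 4)*(x - 3)*(x + 3)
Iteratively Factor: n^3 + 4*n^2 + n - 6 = (n + 2)*(n^2 + 2*n - 3) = (n + 2)*(n + 3)*(n - 1)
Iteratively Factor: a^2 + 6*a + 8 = (a + 4)*(a + 2)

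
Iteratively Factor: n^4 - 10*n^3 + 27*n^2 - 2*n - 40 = (n + 1)*(n^3 - 11*n^2 + 38*n - 40) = (n - 4)*(n + 1)*(n^2 - 7*n + 10) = (n - 4)*(n - 2)*(n + 1)*(n - 5)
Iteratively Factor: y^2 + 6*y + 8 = (y + 4)*(y + 2)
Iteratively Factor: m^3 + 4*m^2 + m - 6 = (m + 2)*(m^2 + 2*m - 3) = (m - 1)*(m + 2)*(m + 3)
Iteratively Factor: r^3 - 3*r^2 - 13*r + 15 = (r - 5)*(r^2 + 2*r - 3) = (r - 5)*(r - 1)*(r + 3)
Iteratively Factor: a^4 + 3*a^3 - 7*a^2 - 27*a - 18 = (a - 3)*(a^3 + 6*a^2 + 11*a + 6) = (a - 3)*(a + 2)*(a^2 + 4*a + 3) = (a - 3)*(a + 1)*(a + 2)*(a + 3)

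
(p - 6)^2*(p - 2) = p^3 - 14*p^2 + 60*p - 72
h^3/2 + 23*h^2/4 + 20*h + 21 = (h/2 + 1)*(h + 7/2)*(h + 6)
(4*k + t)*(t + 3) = 4*k*t + 12*k + t^2 + 3*t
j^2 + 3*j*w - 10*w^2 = (j - 2*w)*(j + 5*w)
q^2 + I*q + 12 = (q - 3*I)*(q + 4*I)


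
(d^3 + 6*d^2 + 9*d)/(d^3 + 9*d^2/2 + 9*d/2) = 2*(d + 3)/(2*d + 3)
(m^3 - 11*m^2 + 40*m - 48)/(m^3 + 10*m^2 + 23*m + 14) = (m^3 - 11*m^2 + 40*m - 48)/(m^3 + 10*m^2 + 23*m + 14)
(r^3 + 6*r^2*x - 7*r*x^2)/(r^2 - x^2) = r*(r + 7*x)/(r + x)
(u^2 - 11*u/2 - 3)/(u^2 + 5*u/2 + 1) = (u - 6)/(u + 2)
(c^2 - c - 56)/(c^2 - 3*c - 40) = (c + 7)/(c + 5)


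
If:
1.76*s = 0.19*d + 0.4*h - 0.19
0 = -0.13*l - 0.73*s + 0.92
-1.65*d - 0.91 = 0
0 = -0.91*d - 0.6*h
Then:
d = -0.55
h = 0.84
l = 6.95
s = 0.02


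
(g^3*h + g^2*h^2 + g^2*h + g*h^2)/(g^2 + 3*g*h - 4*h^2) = g*h*(g^2 + g*h + g + h)/(g^2 + 3*g*h - 4*h^2)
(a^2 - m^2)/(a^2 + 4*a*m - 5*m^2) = (a + m)/(a + 5*m)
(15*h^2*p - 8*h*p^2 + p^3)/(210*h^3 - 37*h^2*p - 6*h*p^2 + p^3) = p*(-3*h + p)/(-42*h^2 - h*p + p^2)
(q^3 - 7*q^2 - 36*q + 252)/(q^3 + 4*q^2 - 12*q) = (q^2 - 13*q + 42)/(q*(q - 2))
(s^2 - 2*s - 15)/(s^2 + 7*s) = (s^2 - 2*s - 15)/(s*(s + 7))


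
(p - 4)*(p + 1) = p^2 - 3*p - 4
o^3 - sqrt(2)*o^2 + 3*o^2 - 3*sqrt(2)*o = o*(o + 3)*(o - sqrt(2))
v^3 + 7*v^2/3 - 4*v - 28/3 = (v - 2)*(v + 2)*(v + 7/3)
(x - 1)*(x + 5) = x^2 + 4*x - 5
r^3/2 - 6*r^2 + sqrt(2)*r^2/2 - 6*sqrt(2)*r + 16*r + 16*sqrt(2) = (r/2 + sqrt(2)/2)*(r - 8)*(r - 4)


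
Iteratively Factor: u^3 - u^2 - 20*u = (u)*(u^2 - u - 20) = u*(u + 4)*(u - 5)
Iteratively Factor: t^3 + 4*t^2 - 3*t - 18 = (t + 3)*(t^2 + t - 6) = (t - 2)*(t + 3)*(t + 3)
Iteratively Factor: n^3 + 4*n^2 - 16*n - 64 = (n - 4)*(n^2 + 8*n + 16) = (n - 4)*(n + 4)*(n + 4)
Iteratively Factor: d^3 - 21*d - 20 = (d + 4)*(d^2 - 4*d - 5) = (d - 5)*(d + 4)*(d + 1)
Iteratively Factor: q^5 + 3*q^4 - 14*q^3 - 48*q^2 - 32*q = (q + 2)*(q^4 + q^3 - 16*q^2 - 16*q) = (q - 4)*(q + 2)*(q^3 + 5*q^2 + 4*q) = q*(q - 4)*(q + 2)*(q^2 + 5*q + 4) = q*(q - 4)*(q + 2)*(q + 4)*(q + 1)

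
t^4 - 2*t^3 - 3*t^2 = t^2*(t - 3)*(t + 1)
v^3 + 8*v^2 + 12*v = v*(v + 2)*(v + 6)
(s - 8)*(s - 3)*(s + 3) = s^3 - 8*s^2 - 9*s + 72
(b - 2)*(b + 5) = b^2 + 3*b - 10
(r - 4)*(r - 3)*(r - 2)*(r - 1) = r^4 - 10*r^3 + 35*r^2 - 50*r + 24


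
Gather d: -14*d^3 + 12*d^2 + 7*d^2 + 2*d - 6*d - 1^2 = -14*d^3 + 19*d^2 - 4*d - 1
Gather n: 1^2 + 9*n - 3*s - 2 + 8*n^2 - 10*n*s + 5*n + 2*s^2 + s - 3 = 8*n^2 + n*(14 - 10*s) + 2*s^2 - 2*s - 4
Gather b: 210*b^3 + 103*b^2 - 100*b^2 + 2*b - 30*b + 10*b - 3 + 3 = 210*b^3 + 3*b^2 - 18*b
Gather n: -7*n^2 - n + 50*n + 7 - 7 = -7*n^2 + 49*n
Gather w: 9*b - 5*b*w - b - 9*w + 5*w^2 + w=8*b + 5*w^2 + w*(-5*b - 8)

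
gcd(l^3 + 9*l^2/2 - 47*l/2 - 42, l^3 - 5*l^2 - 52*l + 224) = l^2 + 3*l - 28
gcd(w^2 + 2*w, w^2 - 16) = 1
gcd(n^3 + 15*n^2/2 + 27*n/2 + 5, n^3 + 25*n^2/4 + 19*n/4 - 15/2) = n^2 + 7*n + 10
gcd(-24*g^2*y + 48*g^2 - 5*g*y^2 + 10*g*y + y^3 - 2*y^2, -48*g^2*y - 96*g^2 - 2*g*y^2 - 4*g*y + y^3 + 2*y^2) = -8*g + y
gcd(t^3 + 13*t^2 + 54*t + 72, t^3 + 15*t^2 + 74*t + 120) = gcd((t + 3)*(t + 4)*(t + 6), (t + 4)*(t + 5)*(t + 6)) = t^2 + 10*t + 24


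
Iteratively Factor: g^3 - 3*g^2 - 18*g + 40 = (g - 2)*(g^2 - g - 20) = (g - 2)*(g + 4)*(g - 5)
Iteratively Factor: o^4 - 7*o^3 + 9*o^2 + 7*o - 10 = (o - 5)*(o^3 - 2*o^2 - o + 2) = (o - 5)*(o - 1)*(o^2 - o - 2) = (o - 5)*(o - 2)*(o - 1)*(o + 1)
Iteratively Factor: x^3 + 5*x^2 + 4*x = (x + 4)*(x^2 + x) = (x + 1)*(x + 4)*(x)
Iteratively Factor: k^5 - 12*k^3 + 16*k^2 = (k - 2)*(k^4 + 2*k^3 - 8*k^2) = (k - 2)*(k + 4)*(k^3 - 2*k^2) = (k - 2)^2*(k + 4)*(k^2) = k*(k - 2)^2*(k + 4)*(k)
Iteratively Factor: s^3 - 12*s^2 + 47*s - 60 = (s - 5)*(s^2 - 7*s + 12) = (s - 5)*(s - 4)*(s - 3)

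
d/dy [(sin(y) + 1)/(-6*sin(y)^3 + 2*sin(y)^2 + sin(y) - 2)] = (12*sin(y)^3 + 16*sin(y)^2 - 4*sin(y) - 3)*cos(y)/(6*sin(y)^3 - 2*sin(y)^2 - sin(y) + 2)^2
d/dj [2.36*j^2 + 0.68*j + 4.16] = 4.72*j + 0.68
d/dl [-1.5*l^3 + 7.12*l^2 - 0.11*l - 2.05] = -4.5*l^2 + 14.24*l - 0.11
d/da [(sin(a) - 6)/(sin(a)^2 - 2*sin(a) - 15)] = (-sin(a)^2 + 12*sin(a) - 27)*cos(a)/((sin(a) - 5)^2*(sin(a) + 3)^2)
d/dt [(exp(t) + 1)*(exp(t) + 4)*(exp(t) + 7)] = 3*(exp(2*t) + 8*exp(t) + 13)*exp(t)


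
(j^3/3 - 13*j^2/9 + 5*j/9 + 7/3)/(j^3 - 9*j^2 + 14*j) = (3*j^3 - 13*j^2 + 5*j + 21)/(9*j*(j^2 - 9*j + 14))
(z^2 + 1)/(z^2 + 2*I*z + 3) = (z + I)/(z + 3*I)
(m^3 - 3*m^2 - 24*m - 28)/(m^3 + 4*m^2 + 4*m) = (m - 7)/m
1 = 1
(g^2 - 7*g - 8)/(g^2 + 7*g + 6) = (g - 8)/(g + 6)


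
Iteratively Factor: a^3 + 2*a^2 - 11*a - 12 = (a - 3)*(a^2 + 5*a + 4) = (a - 3)*(a + 1)*(a + 4)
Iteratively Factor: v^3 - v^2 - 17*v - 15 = (v + 1)*(v^2 - 2*v - 15) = (v + 1)*(v + 3)*(v - 5)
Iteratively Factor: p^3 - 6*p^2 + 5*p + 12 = (p - 4)*(p^2 - 2*p - 3) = (p - 4)*(p - 3)*(p + 1)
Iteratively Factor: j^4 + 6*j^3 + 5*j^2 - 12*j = (j + 3)*(j^3 + 3*j^2 - 4*j) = (j + 3)*(j + 4)*(j^2 - j) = (j - 1)*(j + 3)*(j + 4)*(j)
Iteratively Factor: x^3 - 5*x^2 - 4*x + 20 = (x + 2)*(x^2 - 7*x + 10) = (x - 2)*(x + 2)*(x - 5)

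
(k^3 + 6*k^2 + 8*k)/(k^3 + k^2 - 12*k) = (k + 2)/(k - 3)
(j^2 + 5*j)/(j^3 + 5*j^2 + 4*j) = (j + 5)/(j^2 + 5*j + 4)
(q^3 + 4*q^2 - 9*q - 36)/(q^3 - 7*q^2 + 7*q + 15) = (q^2 + 7*q + 12)/(q^2 - 4*q - 5)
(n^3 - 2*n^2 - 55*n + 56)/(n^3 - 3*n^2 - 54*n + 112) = (n - 1)/(n - 2)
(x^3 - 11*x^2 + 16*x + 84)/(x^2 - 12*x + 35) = (x^2 - 4*x - 12)/(x - 5)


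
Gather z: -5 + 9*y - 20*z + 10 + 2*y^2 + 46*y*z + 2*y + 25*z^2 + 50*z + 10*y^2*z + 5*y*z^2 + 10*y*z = 2*y^2 + 11*y + z^2*(5*y + 25) + z*(10*y^2 + 56*y + 30) + 5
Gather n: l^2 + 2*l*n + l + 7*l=l^2 + 2*l*n + 8*l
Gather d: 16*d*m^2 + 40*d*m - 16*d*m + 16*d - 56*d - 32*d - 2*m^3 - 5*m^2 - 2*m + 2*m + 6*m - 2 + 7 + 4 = d*(16*m^2 + 24*m - 72) - 2*m^3 - 5*m^2 + 6*m + 9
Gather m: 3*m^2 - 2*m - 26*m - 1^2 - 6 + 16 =3*m^2 - 28*m + 9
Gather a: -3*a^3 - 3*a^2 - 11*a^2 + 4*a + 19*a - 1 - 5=-3*a^3 - 14*a^2 + 23*a - 6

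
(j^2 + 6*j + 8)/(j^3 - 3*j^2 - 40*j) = (j^2 + 6*j + 8)/(j*(j^2 - 3*j - 40))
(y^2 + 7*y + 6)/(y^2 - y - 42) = (y + 1)/(y - 7)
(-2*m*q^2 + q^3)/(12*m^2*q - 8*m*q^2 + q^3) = q/(-6*m + q)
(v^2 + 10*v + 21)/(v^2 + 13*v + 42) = (v + 3)/(v + 6)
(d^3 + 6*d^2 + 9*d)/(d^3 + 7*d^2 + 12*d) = (d + 3)/(d + 4)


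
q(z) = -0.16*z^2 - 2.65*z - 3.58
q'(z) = -0.32*z - 2.65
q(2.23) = -10.29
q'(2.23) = -3.36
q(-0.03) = -3.50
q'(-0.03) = -2.64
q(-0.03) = -3.50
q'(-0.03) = -2.64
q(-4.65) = 5.28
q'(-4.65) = -1.16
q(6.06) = -25.51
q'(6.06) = -4.59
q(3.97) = -16.62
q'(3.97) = -3.92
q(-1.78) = 0.63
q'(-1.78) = -2.08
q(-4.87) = 5.53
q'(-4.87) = -1.09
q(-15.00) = 0.17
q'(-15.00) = 2.15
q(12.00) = -58.42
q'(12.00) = -6.49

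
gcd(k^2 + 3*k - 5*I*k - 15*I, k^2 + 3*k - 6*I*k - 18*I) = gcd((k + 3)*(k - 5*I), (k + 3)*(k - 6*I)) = k + 3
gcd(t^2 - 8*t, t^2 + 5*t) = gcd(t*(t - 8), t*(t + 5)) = t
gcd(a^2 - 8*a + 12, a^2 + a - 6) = a - 2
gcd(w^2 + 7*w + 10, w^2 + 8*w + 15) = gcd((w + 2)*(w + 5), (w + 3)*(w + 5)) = w + 5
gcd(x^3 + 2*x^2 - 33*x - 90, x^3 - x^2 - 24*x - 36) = x^2 - 3*x - 18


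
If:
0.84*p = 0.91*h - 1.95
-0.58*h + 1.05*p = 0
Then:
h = 4.37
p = 2.42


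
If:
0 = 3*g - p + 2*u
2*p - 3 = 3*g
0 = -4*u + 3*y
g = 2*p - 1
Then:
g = -1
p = 0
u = 3/2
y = 2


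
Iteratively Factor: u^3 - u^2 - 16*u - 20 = (u - 5)*(u^2 + 4*u + 4) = (u - 5)*(u + 2)*(u + 2)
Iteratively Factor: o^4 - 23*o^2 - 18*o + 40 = (o - 1)*(o^3 + o^2 - 22*o - 40) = (o - 1)*(o + 2)*(o^2 - o - 20) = (o - 1)*(o + 2)*(o + 4)*(o - 5)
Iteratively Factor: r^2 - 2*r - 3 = (r - 3)*(r + 1)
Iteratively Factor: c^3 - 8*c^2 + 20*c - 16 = (c - 4)*(c^2 - 4*c + 4) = (c - 4)*(c - 2)*(c - 2)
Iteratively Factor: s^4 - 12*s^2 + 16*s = (s)*(s^3 - 12*s + 16) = s*(s - 2)*(s^2 + 2*s - 8) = s*(s - 2)^2*(s + 4)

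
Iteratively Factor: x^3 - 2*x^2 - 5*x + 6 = (x + 2)*(x^2 - 4*x + 3) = (x - 3)*(x + 2)*(x - 1)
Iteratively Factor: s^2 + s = (s)*(s + 1)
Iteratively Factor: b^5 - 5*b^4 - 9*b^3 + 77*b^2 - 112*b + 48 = (b - 1)*(b^4 - 4*b^3 - 13*b^2 + 64*b - 48) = (b - 1)*(b + 4)*(b^3 - 8*b^2 + 19*b - 12) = (b - 1)^2*(b + 4)*(b^2 - 7*b + 12) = (b - 4)*(b - 1)^2*(b + 4)*(b - 3)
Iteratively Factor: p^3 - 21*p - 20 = (p + 4)*(p^2 - 4*p - 5) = (p + 1)*(p + 4)*(p - 5)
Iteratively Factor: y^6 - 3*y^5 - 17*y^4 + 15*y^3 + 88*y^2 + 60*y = (y + 2)*(y^5 - 5*y^4 - 7*y^3 + 29*y^2 + 30*y) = y*(y + 2)*(y^4 - 5*y^3 - 7*y^2 + 29*y + 30) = y*(y - 5)*(y + 2)*(y^3 - 7*y - 6) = y*(y - 5)*(y - 3)*(y + 2)*(y^2 + 3*y + 2) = y*(y - 5)*(y - 3)*(y + 2)^2*(y + 1)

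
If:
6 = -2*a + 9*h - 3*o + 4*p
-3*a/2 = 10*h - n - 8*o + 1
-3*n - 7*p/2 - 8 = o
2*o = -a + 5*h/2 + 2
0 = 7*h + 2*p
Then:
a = 4/97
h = -100/97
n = -657/97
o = -30/97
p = 350/97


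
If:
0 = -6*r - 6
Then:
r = -1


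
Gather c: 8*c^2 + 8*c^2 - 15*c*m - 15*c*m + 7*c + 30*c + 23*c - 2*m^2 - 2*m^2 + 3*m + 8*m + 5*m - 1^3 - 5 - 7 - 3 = 16*c^2 + c*(60 - 30*m) - 4*m^2 + 16*m - 16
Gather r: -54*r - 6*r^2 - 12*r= -6*r^2 - 66*r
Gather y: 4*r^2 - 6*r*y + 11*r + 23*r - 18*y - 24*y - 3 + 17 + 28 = 4*r^2 + 34*r + y*(-6*r - 42) + 42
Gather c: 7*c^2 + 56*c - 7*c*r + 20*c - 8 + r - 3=7*c^2 + c*(76 - 7*r) + r - 11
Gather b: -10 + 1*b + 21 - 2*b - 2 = 9 - b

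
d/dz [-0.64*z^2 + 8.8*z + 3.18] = 8.8 - 1.28*z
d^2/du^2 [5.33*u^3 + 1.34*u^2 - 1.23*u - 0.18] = 31.98*u + 2.68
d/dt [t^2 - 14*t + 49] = 2*t - 14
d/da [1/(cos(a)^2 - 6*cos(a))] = 2*(cos(a) - 3)*sin(a)/((cos(a) - 6)^2*cos(a)^2)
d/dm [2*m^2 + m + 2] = 4*m + 1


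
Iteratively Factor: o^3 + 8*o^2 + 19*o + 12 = (o + 4)*(o^2 + 4*o + 3) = (o + 3)*(o + 4)*(o + 1)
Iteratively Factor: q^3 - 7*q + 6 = (q - 2)*(q^2 + 2*q - 3) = (q - 2)*(q - 1)*(q + 3)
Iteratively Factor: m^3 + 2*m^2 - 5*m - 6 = (m + 3)*(m^2 - m - 2) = (m + 1)*(m + 3)*(m - 2)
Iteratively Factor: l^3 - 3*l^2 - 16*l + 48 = (l + 4)*(l^2 - 7*l + 12) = (l - 4)*(l + 4)*(l - 3)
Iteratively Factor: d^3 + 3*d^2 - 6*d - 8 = (d - 2)*(d^2 + 5*d + 4) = (d - 2)*(d + 4)*(d + 1)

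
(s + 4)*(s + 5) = s^2 + 9*s + 20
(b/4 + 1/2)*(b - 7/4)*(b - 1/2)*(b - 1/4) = b^4/4 - b^3/8 - 57*b^2/64 + 85*b/128 - 7/64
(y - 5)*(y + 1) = y^2 - 4*y - 5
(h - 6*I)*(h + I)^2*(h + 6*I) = h^4 + 2*I*h^3 + 35*h^2 + 72*I*h - 36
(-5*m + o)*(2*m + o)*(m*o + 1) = -10*m^3*o - 3*m^2*o^2 - 10*m^2 + m*o^3 - 3*m*o + o^2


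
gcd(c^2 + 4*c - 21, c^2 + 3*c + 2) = 1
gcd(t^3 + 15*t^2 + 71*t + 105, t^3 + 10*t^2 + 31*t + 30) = t^2 + 8*t + 15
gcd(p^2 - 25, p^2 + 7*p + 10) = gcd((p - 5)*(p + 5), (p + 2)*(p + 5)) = p + 5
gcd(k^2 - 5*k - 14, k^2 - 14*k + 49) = k - 7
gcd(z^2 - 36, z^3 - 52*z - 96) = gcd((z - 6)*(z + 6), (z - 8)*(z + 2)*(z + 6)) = z + 6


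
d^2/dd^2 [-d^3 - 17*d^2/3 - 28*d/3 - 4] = -6*d - 34/3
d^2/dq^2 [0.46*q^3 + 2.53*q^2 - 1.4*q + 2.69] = 2.76*q + 5.06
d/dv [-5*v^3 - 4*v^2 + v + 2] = -15*v^2 - 8*v + 1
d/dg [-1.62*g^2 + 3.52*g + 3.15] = 3.52 - 3.24*g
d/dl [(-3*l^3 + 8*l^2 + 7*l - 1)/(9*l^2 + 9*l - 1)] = (-27*l^4 - 54*l^3 + 18*l^2 + 2*l + 2)/(81*l^4 + 162*l^3 + 63*l^2 - 18*l + 1)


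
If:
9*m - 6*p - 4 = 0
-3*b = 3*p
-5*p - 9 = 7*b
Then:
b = -9/2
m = 31/9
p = 9/2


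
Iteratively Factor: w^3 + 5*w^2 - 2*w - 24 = (w + 4)*(w^2 + w - 6) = (w - 2)*(w + 4)*(w + 3)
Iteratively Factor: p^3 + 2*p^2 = (p)*(p^2 + 2*p) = p^2*(p + 2)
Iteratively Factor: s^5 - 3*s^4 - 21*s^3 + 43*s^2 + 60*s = (s - 3)*(s^4 - 21*s^2 - 20*s) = (s - 3)*(s + 4)*(s^3 - 4*s^2 - 5*s) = (s - 5)*(s - 3)*(s + 4)*(s^2 + s) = s*(s - 5)*(s - 3)*(s + 4)*(s + 1)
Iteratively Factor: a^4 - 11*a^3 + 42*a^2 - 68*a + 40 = (a - 2)*(a^3 - 9*a^2 + 24*a - 20) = (a - 2)^2*(a^2 - 7*a + 10) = (a - 5)*(a - 2)^2*(a - 2)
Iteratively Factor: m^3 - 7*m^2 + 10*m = (m - 5)*(m^2 - 2*m) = m*(m - 5)*(m - 2)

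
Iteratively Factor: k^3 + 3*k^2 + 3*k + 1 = (k + 1)*(k^2 + 2*k + 1) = (k + 1)^2*(k + 1)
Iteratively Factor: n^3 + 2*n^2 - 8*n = (n)*(n^2 + 2*n - 8) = n*(n + 4)*(n - 2)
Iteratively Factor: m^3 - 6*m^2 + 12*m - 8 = (m - 2)*(m^2 - 4*m + 4) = (m - 2)^2*(m - 2)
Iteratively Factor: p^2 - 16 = (p - 4)*(p + 4)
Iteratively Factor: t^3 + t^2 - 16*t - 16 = (t + 1)*(t^2 - 16) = (t - 4)*(t + 1)*(t + 4)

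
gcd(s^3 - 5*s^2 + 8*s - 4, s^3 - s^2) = s - 1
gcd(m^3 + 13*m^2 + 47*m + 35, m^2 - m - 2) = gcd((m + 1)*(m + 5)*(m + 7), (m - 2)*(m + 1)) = m + 1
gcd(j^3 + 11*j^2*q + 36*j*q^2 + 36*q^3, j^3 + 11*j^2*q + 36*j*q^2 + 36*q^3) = j^3 + 11*j^2*q + 36*j*q^2 + 36*q^3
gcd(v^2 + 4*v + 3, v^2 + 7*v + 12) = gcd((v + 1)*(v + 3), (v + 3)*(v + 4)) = v + 3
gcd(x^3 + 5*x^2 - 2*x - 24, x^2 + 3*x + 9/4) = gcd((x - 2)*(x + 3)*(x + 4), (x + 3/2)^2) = 1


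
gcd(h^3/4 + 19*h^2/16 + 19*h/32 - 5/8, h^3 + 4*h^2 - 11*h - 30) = 1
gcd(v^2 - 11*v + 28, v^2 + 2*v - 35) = 1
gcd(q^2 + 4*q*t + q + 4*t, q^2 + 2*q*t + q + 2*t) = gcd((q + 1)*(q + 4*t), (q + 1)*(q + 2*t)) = q + 1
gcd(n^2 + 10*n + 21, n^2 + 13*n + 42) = n + 7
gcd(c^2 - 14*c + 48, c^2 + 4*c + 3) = 1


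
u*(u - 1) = u^2 - u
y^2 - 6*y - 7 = (y - 7)*(y + 1)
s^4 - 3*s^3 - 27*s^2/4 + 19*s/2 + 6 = (s - 4)*(s - 3/2)*(s + 1/2)*(s + 2)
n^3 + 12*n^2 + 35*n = n*(n + 5)*(n + 7)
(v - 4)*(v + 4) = v^2 - 16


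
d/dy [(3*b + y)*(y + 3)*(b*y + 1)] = b*(3*b + y)*(y + 3) + (3*b + y)*(b*y + 1) + (y + 3)*(b*y + 1)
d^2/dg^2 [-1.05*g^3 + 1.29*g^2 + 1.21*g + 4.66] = 2.58 - 6.3*g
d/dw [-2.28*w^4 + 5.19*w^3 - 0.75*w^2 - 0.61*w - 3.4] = -9.12*w^3 + 15.57*w^2 - 1.5*w - 0.61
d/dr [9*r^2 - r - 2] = 18*r - 1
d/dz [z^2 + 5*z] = 2*z + 5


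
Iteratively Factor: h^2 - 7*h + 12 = (h - 4)*(h - 3)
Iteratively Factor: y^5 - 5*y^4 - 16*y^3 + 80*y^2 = (y)*(y^4 - 5*y^3 - 16*y^2 + 80*y) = y*(y - 5)*(y^3 - 16*y) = y^2*(y - 5)*(y^2 - 16) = y^2*(y - 5)*(y + 4)*(y - 4)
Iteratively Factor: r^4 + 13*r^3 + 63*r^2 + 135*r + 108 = (r + 3)*(r^3 + 10*r^2 + 33*r + 36) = (r + 3)^2*(r^2 + 7*r + 12) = (r + 3)^2*(r + 4)*(r + 3)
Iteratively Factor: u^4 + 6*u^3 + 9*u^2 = (u)*(u^3 + 6*u^2 + 9*u) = u^2*(u^2 + 6*u + 9) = u^2*(u + 3)*(u + 3)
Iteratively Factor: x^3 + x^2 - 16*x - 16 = (x - 4)*(x^2 + 5*x + 4) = (x - 4)*(x + 1)*(x + 4)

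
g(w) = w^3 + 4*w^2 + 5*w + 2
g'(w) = 3*w^2 + 8*w + 5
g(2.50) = 55.12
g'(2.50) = 43.75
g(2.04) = 37.34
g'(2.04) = 33.80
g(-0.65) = 0.17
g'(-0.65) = 1.07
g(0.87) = 10.04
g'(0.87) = 14.23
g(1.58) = 23.83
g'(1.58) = 25.13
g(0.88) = 10.18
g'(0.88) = 14.36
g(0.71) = 7.92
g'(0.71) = 12.19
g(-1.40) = 0.10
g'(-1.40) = -0.32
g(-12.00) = -1210.00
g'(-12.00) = 341.00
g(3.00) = 80.00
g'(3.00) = 56.00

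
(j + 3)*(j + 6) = j^2 + 9*j + 18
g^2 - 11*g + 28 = (g - 7)*(g - 4)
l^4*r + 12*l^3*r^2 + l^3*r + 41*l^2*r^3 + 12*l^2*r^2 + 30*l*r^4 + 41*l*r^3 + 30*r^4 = (l + r)*(l + 5*r)*(l + 6*r)*(l*r + r)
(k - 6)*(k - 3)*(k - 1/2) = k^3 - 19*k^2/2 + 45*k/2 - 9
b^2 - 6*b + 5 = (b - 5)*(b - 1)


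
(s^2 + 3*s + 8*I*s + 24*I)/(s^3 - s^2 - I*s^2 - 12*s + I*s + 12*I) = (s + 8*I)/(s^2 - s*(4 + I) + 4*I)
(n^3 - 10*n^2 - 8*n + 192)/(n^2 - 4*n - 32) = n - 6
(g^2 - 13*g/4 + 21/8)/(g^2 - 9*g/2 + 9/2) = (g - 7/4)/(g - 3)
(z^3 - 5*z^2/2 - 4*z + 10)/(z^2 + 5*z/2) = (2*z^3 - 5*z^2 - 8*z + 20)/(z*(2*z + 5))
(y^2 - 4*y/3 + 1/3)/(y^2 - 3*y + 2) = (y - 1/3)/(y - 2)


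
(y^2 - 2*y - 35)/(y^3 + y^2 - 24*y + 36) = (y^2 - 2*y - 35)/(y^3 + y^2 - 24*y + 36)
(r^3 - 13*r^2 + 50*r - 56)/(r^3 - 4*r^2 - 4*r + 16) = (r - 7)/(r + 2)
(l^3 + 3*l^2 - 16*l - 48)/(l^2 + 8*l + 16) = (l^2 - l - 12)/(l + 4)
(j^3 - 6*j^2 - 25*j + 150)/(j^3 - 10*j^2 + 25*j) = (j^2 - j - 30)/(j*(j - 5))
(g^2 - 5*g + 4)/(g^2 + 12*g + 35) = (g^2 - 5*g + 4)/(g^2 + 12*g + 35)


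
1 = 1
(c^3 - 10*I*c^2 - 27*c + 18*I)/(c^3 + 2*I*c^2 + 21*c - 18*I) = (c - 6*I)/(c + 6*I)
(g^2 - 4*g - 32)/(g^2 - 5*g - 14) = (-g^2 + 4*g + 32)/(-g^2 + 5*g + 14)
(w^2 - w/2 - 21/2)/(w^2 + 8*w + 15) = (w - 7/2)/(w + 5)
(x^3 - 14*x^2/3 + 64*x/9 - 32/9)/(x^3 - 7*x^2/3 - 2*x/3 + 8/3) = (x - 4/3)/(x + 1)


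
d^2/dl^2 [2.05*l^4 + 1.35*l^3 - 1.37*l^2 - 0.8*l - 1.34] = 24.6*l^2 + 8.1*l - 2.74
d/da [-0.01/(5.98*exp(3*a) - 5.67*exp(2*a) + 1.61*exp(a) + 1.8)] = (0.1794*exp(2*a) - 0.1134*exp(a) + 0.0161)*exp(a)/(5.98*exp(3*a) - 5.67*exp(2*a) + 1.61*exp(a) + 1.8)^2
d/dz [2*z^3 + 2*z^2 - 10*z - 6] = 6*z^2 + 4*z - 10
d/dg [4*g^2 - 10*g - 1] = 8*g - 10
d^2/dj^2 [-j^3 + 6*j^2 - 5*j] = 12 - 6*j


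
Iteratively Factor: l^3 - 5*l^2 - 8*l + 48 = (l - 4)*(l^2 - l - 12) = (l - 4)*(l + 3)*(l - 4)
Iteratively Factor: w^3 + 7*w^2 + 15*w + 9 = (w + 3)*(w^2 + 4*w + 3) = (w + 3)^2*(w + 1)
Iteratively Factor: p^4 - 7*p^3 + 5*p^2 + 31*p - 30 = (p - 1)*(p^3 - 6*p^2 - p + 30) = (p - 1)*(p + 2)*(p^2 - 8*p + 15) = (p - 3)*(p - 1)*(p + 2)*(p - 5)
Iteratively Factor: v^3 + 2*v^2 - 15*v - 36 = (v + 3)*(v^2 - v - 12) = (v + 3)^2*(v - 4)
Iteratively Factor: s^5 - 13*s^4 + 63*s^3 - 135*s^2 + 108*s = (s - 3)*(s^4 - 10*s^3 + 33*s^2 - 36*s) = (s - 3)^2*(s^3 - 7*s^2 + 12*s) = (s - 3)^3*(s^2 - 4*s) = s*(s - 3)^3*(s - 4)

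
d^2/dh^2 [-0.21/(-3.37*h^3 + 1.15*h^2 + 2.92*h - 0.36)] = ((0.483 - 4.2462*h)*(3.37*h^3 - 1.15*h^2 - 2.92*h + 0.36) + 0.21*(-20.22*h^2 + 4.6*h + 5.84)*(-10.11*h^2 + 2.3*h + 2.92))/(3.37*h^3 - 1.15*h^2 - 2.92*h + 0.36)^3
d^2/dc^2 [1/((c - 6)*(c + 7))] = 2*((c - 6)^2 + (c - 6)*(c + 7) + (c + 7)^2)/((c - 6)^3*(c + 7)^3)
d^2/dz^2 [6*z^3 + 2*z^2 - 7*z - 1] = 36*z + 4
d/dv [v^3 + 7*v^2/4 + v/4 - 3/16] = 3*v^2 + 7*v/2 + 1/4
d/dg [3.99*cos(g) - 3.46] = -3.99*sin(g)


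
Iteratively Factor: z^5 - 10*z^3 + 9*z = (z)*(z^4 - 10*z^2 + 9) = z*(z - 1)*(z^3 + z^2 - 9*z - 9) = z*(z - 1)*(z + 1)*(z^2 - 9) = z*(z - 3)*(z - 1)*(z + 1)*(z + 3)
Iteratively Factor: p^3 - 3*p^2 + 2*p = (p - 2)*(p^2 - p) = p*(p - 2)*(p - 1)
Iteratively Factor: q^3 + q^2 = (q + 1)*(q^2) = q*(q + 1)*(q)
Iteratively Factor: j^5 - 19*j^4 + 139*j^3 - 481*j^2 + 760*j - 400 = (j - 4)*(j^4 - 15*j^3 + 79*j^2 - 165*j + 100) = (j - 4)^2*(j^3 - 11*j^2 + 35*j - 25) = (j - 5)*(j - 4)^2*(j^2 - 6*j + 5) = (j - 5)^2*(j - 4)^2*(j - 1)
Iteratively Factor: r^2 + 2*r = (r)*(r + 2)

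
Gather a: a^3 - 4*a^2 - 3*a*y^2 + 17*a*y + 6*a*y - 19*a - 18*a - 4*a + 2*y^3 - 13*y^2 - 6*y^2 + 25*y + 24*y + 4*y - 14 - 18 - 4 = a^3 - 4*a^2 + a*(-3*y^2 + 23*y - 41) + 2*y^3 - 19*y^2 + 53*y - 36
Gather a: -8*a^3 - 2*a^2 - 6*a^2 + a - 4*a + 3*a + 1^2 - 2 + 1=-8*a^3 - 8*a^2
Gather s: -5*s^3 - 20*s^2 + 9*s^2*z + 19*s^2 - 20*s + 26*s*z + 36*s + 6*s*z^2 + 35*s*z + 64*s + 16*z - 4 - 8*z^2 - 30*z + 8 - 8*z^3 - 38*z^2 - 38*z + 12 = -5*s^3 + s^2*(9*z - 1) + s*(6*z^2 + 61*z + 80) - 8*z^3 - 46*z^2 - 52*z + 16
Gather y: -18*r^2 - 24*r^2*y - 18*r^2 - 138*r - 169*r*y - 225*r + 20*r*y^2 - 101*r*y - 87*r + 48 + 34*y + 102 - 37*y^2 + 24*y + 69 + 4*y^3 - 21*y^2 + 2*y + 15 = -36*r^2 - 450*r + 4*y^3 + y^2*(20*r - 58) + y*(-24*r^2 - 270*r + 60) + 234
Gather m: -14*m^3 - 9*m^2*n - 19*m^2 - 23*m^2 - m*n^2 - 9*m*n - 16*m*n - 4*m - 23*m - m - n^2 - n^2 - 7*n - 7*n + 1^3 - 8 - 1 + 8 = -14*m^3 + m^2*(-9*n - 42) + m*(-n^2 - 25*n - 28) - 2*n^2 - 14*n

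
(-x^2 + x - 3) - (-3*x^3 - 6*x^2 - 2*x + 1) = 3*x^3 + 5*x^2 + 3*x - 4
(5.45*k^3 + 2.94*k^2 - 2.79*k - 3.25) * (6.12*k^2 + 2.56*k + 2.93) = 33.354*k^5 + 31.9448*k^4 + 6.4201*k^3 - 18.4182*k^2 - 16.4947*k - 9.5225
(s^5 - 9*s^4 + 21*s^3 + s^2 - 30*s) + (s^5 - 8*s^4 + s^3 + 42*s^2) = 2*s^5 - 17*s^4 + 22*s^3 + 43*s^2 - 30*s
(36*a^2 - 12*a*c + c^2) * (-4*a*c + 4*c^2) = -144*a^3*c + 192*a^2*c^2 - 52*a*c^3 + 4*c^4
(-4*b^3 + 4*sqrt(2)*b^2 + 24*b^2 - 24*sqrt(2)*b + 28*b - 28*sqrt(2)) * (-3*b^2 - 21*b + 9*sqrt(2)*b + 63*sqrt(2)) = 12*b^5 - 48*sqrt(2)*b^4 + 12*b^4 - 516*b^3 - 48*sqrt(2)*b^3 - 516*b^2 + 2352*sqrt(2)*b^2 - 3528*b + 2352*sqrt(2)*b - 3528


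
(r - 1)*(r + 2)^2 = r^3 + 3*r^2 - 4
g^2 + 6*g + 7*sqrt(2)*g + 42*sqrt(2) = (g + 6)*(g + 7*sqrt(2))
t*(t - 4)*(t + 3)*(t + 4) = t^4 + 3*t^3 - 16*t^2 - 48*t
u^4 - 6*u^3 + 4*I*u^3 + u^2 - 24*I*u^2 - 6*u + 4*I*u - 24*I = (u - 6)*(u - I)*(u + I)*(u + 4*I)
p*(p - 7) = p^2 - 7*p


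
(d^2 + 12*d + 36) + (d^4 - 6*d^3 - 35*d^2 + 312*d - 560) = d^4 - 6*d^3 - 34*d^2 + 324*d - 524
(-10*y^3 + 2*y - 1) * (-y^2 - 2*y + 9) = 10*y^5 + 20*y^4 - 92*y^3 - 3*y^2 + 20*y - 9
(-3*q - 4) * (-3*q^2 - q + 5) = 9*q^3 + 15*q^2 - 11*q - 20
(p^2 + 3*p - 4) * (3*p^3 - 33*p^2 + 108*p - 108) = 3*p^5 - 24*p^4 - 3*p^3 + 348*p^2 - 756*p + 432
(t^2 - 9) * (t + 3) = t^3 + 3*t^2 - 9*t - 27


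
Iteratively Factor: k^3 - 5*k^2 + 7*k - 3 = (k - 3)*(k^2 - 2*k + 1) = (k - 3)*(k - 1)*(k - 1)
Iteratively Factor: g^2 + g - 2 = (g + 2)*(g - 1)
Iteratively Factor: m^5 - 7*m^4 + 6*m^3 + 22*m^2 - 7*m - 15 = (m - 3)*(m^4 - 4*m^3 - 6*m^2 + 4*m + 5) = (m - 5)*(m - 3)*(m^3 + m^2 - m - 1) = (m - 5)*(m - 3)*(m + 1)*(m^2 - 1) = (m - 5)*(m - 3)*(m - 1)*(m + 1)*(m + 1)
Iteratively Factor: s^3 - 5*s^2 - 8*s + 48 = (s - 4)*(s^2 - s - 12) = (s - 4)*(s + 3)*(s - 4)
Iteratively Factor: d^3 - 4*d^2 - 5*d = (d)*(d^2 - 4*d - 5) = d*(d - 5)*(d + 1)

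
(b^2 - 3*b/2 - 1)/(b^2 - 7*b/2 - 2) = (b - 2)/(b - 4)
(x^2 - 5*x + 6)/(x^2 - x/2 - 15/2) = 2*(x - 2)/(2*x + 5)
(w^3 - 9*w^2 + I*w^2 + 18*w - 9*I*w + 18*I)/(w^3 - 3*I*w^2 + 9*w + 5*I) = (w^2 - 9*w + 18)/(w^2 - 4*I*w + 5)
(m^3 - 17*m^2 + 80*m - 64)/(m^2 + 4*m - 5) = (m^2 - 16*m + 64)/(m + 5)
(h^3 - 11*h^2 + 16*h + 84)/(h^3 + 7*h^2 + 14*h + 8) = (h^2 - 13*h + 42)/(h^2 + 5*h + 4)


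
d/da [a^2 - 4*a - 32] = 2*a - 4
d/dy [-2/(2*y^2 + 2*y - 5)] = 4*(2*y + 1)/(2*y^2 + 2*y - 5)^2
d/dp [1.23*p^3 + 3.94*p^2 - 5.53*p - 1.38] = 3.69*p^2 + 7.88*p - 5.53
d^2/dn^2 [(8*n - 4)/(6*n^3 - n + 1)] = 8*((2*n - 1)*(18*n^2 - 1)^2 + 2*(-18*n^2 - 9*n*(2*n - 1) + 1)*(6*n^3 - n + 1))/(6*n^3 - n + 1)^3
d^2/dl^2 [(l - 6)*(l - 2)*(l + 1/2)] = 6*l - 15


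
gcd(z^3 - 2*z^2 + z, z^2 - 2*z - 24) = 1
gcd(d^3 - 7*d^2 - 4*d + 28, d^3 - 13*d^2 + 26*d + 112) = d^2 - 5*d - 14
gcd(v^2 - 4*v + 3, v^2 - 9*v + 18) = v - 3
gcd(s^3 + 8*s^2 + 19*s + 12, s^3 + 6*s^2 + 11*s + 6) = s^2 + 4*s + 3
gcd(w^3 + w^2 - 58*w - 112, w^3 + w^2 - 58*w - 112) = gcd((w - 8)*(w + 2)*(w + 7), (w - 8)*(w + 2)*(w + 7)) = w^3 + w^2 - 58*w - 112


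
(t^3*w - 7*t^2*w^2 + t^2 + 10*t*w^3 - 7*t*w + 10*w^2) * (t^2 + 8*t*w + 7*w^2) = t^5*w + t^4*w^2 + t^4 - 39*t^3*w^3 + t^3*w + 31*t^2*w^4 - 39*t^2*w^2 + 70*t*w^5 + 31*t*w^3 + 70*w^4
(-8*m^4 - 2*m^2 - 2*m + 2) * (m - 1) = -8*m^5 + 8*m^4 - 2*m^3 + 4*m - 2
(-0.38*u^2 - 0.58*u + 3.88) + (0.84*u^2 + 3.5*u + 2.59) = 0.46*u^2 + 2.92*u + 6.47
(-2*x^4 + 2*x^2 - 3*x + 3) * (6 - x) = 2*x^5 - 12*x^4 - 2*x^3 + 15*x^2 - 21*x + 18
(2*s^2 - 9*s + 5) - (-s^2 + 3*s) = 3*s^2 - 12*s + 5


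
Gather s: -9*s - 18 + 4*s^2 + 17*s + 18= 4*s^2 + 8*s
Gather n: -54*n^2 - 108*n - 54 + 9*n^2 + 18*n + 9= -45*n^2 - 90*n - 45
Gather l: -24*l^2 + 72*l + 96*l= -24*l^2 + 168*l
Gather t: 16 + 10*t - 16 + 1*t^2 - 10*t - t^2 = 0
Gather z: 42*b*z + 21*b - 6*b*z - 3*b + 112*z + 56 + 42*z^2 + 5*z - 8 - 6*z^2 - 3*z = 18*b + 36*z^2 + z*(36*b + 114) + 48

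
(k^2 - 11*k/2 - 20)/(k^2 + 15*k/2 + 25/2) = (k - 8)/(k + 5)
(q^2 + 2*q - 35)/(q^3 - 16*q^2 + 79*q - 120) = (q + 7)/(q^2 - 11*q + 24)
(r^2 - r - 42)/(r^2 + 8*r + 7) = (r^2 - r - 42)/(r^2 + 8*r + 7)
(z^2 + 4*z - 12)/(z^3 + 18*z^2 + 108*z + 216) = (z - 2)/(z^2 + 12*z + 36)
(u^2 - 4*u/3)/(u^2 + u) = (u - 4/3)/(u + 1)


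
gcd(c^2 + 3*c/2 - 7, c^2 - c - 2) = c - 2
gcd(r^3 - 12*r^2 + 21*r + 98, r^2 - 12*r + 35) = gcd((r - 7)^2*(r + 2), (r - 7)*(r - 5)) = r - 7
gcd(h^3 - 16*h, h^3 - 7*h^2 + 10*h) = h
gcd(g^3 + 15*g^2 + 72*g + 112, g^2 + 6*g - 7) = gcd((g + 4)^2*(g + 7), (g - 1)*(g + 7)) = g + 7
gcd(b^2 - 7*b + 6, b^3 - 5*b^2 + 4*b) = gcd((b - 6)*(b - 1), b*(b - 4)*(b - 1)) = b - 1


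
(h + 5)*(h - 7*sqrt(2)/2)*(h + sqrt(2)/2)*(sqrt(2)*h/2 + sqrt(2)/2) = sqrt(2)*h^4/2 - 3*h^3 + 3*sqrt(2)*h^3 - 18*h^2 + 3*sqrt(2)*h^2/4 - 15*h - 21*sqrt(2)*h/2 - 35*sqrt(2)/4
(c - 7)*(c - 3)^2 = c^3 - 13*c^2 + 51*c - 63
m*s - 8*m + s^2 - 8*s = (m + s)*(s - 8)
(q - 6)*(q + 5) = q^2 - q - 30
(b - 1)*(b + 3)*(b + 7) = b^3 + 9*b^2 + 11*b - 21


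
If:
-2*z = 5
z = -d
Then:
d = 5/2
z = -5/2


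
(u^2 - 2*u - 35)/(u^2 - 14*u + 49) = (u + 5)/(u - 7)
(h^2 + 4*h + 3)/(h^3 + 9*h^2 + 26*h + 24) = (h + 1)/(h^2 + 6*h + 8)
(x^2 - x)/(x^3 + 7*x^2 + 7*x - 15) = x/(x^2 + 8*x + 15)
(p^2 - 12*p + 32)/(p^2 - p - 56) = (p - 4)/(p + 7)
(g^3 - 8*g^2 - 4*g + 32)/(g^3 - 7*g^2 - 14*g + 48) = (g + 2)/(g + 3)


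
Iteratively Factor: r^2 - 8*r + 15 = (r - 5)*(r - 3)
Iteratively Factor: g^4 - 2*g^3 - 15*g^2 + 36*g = (g - 3)*(g^3 + g^2 - 12*g) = (g - 3)*(g + 4)*(g^2 - 3*g) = (g - 3)^2*(g + 4)*(g)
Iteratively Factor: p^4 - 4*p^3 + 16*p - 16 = (p + 2)*(p^3 - 6*p^2 + 12*p - 8) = (p - 2)*(p + 2)*(p^2 - 4*p + 4) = (p - 2)^2*(p + 2)*(p - 2)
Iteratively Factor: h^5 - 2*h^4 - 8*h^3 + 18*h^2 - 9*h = (h)*(h^4 - 2*h^3 - 8*h^2 + 18*h - 9) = h*(h + 3)*(h^3 - 5*h^2 + 7*h - 3) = h*(h - 1)*(h + 3)*(h^2 - 4*h + 3) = h*(h - 3)*(h - 1)*(h + 3)*(h - 1)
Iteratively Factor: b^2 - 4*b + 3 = (b - 1)*(b - 3)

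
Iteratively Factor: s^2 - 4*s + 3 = (s - 1)*(s - 3)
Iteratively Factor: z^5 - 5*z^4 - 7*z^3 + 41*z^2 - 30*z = (z - 2)*(z^4 - 3*z^3 - 13*z^2 + 15*z) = (z - 5)*(z - 2)*(z^3 + 2*z^2 - 3*z) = z*(z - 5)*(z - 2)*(z^2 + 2*z - 3) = z*(z - 5)*(z - 2)*(z + 3)*(z - 1)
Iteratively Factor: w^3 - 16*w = (w + 4)*(w^2 - 4*w) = (w - 4)*(w + 4)*(w)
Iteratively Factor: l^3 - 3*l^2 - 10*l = (l)*(l^2 - 3*l - 10) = l*(l + 2)*(l - 5)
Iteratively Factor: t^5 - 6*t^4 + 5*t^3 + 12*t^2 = (t - 4)*(t^4 - 2*t^3 - 3*t^2) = (t - 4)*(t - 3)*(t^3 + t^2) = (t - 4)*(t - 3)*(t + 1)*(t^2) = t*(t - 4)*(t - 3)*(t + 1)*(t)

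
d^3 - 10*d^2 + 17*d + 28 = (d - 7)*(d - 4)*(d + 1)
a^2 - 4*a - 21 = (a - 7)*(a + 3)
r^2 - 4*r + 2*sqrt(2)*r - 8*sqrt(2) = (r - 4)*(r + 2*sqrt(2))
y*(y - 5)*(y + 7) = y^3 + 2*y^2 - 35*y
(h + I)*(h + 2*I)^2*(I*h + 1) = I*h^4 - 4*h^3 - 3*I*h^2 - 4*h - 4*I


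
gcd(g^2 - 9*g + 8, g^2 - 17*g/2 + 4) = g - 8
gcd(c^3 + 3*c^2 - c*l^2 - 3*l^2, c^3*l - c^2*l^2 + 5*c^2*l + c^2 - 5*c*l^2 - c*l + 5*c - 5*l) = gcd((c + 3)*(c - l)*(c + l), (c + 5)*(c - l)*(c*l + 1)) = c - l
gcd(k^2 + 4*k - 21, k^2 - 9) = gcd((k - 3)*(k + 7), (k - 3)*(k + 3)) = k - 3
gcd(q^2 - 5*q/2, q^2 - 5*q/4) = q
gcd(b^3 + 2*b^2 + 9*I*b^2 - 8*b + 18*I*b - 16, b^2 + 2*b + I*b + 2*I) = b^2 + b*(2 + I) + 2*I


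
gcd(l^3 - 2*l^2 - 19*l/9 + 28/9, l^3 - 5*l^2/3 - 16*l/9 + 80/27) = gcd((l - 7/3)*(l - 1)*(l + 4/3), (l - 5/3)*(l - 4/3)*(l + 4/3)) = l + 4/3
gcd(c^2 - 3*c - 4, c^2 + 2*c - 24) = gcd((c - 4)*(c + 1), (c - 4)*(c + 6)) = c - 4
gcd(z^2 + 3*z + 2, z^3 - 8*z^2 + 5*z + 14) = z + 1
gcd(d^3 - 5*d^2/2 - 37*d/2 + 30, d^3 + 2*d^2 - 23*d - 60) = d^2 - d - 20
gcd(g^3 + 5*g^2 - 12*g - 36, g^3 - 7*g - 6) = g^2 - g - 6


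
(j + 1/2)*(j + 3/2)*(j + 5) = j^3 + 7*j^2 + 43*j/4 + 15/4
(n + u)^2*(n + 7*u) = n^3 + 9*n^2*u + 15*n*u^2 + 7*u^3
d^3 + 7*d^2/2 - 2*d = d*(d - 1/2)*(d + 4)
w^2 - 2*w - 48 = (w - 8)*(w + 6)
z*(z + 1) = z^2 + z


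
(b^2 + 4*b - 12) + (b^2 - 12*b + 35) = 2*b^2 - 8*b + 23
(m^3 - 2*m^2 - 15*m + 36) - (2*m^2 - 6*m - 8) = m^3 - 4*m^2 - 9*m + 44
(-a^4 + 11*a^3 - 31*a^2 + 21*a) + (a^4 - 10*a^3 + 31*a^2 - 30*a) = a^3 - 9*a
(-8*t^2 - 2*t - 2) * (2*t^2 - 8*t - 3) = -16*t^4 + 60*t^3 + 36*t^2 + 22*t + 6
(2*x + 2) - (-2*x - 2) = 4*x + 4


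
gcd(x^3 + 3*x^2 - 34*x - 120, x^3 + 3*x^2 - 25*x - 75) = x + 5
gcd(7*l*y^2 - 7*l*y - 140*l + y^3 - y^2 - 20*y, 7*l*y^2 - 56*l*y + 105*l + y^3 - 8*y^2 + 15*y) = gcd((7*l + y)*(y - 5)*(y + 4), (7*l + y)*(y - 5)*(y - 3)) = 7*l*y - 35*l + y^2 - 5*y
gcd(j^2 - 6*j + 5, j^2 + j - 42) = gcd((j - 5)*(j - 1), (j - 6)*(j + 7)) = 1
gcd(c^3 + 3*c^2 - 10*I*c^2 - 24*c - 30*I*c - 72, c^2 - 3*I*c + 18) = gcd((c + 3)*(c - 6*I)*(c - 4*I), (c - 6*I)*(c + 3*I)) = c - 6*I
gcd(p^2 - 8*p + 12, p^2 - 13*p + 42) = p - 6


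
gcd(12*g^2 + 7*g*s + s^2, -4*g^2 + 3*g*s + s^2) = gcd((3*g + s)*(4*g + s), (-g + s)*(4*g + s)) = 4*g + s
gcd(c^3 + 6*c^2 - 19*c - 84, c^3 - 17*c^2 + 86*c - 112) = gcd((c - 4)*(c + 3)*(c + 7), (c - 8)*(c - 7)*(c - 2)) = 1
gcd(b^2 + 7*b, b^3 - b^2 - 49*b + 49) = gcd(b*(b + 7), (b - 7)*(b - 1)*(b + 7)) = b + 7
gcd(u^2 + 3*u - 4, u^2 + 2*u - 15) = 1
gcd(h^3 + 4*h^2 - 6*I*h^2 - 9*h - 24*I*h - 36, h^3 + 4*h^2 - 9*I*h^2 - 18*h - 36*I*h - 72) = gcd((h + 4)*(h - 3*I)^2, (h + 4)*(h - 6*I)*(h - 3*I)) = h^2 + h*(4 - 3*I) - 12*I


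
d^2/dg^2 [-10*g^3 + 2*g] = -60*g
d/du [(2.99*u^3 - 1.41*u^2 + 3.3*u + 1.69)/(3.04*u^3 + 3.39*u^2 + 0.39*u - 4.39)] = (-3.5527136788005e-15*u^5 + 14.4225*u^4 - 17.7318*u^3 - 66.528*u^2 + 0.921599999999998*u - 15.1461)/(9.2416*u^6 + 20.6112*u^5 + 13.8633*u^4 - 24.047*u^3 - 29.6121*u^2 - 3.4242*u + 19.2721)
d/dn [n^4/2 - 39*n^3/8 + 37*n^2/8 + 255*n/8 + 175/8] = 2*n^3 - 117*n^2/8 + 37*n/4 + 255/8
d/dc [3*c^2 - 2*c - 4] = 6*c - 2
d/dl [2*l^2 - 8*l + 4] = 4*l - 8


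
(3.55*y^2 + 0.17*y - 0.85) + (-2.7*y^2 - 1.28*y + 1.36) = 0.85*y^2 - 1.11*y + 0.51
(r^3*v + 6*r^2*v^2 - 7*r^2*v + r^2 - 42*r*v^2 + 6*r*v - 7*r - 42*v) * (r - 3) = r^4*v + 6*r^3*v^2 - 10*r^3*v + r^3 - 60*r^2*v^2 + 27*r^2*v - 10*r^2 + 126*r*v^2 - 60*r*v + 21*r + 126*v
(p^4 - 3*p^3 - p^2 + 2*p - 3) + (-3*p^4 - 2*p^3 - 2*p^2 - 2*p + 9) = -2*p^4 - 5*p^3 - 3*p^2 + 6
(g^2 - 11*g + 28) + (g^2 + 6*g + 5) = 2*g^2 - 5*g + 33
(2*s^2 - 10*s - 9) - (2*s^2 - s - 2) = -9*s - 7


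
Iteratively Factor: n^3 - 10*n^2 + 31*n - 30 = (n - 2)*(n^2 - 8*n + 15) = (n - 5)*(n - 2)*(n - 3)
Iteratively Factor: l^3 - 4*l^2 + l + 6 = (l - 2)*(l^2 - 2*l - 3) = (l - 2)*(l + 1)*(l - 3)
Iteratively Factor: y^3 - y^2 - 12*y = (y)*(y^2 - y - 12) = y*(y + 3)*(y - 4)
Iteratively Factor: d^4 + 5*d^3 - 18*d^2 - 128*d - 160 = (d + 2)*(d^3 + 3*d^2 - 24*d - 80) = (d + 2)*(d + 4)*(d^2 - d - 20) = (d - 5)*(d + 2)*(d + 4)*(d + 4)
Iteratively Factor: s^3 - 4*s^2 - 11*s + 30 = (s - 2)*(s^2 - 2*s - 15) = (s - 2)*(s + 3)*(s - 5)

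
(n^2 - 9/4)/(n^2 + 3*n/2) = (n - 3/2)/n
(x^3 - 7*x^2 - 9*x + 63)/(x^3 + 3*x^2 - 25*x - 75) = (x^2 - 10*x + 21)/(x^2 - 25)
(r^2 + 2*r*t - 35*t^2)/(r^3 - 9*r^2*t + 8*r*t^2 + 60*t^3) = (r + 7*t)/(r^2 - 4*r*t - 12*t^2)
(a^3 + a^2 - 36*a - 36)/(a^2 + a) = a - 36/a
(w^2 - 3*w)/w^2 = (w - 3)/w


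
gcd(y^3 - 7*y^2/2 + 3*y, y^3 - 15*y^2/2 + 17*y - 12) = y^2 - 7*y/2 + 3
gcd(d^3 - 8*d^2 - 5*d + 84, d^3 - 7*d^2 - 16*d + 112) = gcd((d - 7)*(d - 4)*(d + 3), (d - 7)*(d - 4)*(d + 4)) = d^2 - 11*d + 28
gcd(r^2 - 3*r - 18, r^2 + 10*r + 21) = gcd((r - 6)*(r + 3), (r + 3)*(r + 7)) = r + 3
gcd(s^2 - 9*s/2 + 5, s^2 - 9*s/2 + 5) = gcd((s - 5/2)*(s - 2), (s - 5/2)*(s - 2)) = s^2 - 9*s/2 + 5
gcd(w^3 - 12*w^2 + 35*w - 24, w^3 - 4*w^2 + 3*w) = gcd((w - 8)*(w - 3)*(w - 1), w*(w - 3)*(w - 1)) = w^2 - 4*w + 3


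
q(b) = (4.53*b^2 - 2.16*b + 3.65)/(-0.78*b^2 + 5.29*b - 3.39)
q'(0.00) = -1.04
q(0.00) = -1.08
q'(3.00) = 3.81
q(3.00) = 6.95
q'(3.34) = 4.92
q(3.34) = 8.42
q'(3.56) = 5.87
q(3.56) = 9.60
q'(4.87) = 26.30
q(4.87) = 25.97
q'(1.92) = 1.46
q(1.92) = 4.16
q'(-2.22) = 0.43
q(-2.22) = -1.62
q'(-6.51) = 0.22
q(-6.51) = -2.96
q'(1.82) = 1.22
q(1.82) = 4.03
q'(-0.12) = -0.53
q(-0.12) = -0.98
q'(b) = (1.56*b - 5.29)*(4.53*b^2 - 2.16*b + 3.65)/(-0.78*b^2 + 5.29*b - 3.39)^2 + (9.06*b - 2.16)/(-0.78*b^2 + 5.29*b - 3.39)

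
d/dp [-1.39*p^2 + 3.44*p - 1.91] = 3.44 - 2.78*p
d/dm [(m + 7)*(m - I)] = 2*m + 7 - I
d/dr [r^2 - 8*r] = 2*r - 8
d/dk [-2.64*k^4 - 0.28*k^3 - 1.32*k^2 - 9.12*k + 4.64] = -10.56*k^3 - 0.84*k^2 - 2.64*k - 9.12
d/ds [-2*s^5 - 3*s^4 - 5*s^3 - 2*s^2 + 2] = s*(-10*s^3 - 12*s^2 - 15*s - 4)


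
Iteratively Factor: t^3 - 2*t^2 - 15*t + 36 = (t - 3)*(t^2 + t - 12) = (t - 3)*(t + 4)*(t - 3)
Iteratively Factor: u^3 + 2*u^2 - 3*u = (u + 3)*(u^2 - u) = (u - 1)*(u + 3)*(u)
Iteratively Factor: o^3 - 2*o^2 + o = (o)*(o^2 - 2*o + 1) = o*(o - 1)*(o - 1)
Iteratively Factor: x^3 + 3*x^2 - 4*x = (x)*(x^2 + 3*x - 4) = x*(x - 1)*(x + 4)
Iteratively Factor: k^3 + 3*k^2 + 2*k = (k)*(k^2 + 3*k + 2) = k*(k + 2)*(k + 1)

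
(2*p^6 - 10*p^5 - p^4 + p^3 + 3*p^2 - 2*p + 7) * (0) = 0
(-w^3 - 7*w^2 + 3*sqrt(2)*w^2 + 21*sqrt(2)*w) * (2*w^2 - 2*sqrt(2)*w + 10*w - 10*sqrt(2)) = -2*w^5 - 24*w^4 + 8*sqrt(2)*w^4 - 82*w^3 + 96*sqrt(2)*w^3 - 144*w^2 + 280*sqrt(2)*w^2 - 420*w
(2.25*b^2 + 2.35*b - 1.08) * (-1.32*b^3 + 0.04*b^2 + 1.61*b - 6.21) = -2.97*b^5 - 3.012*b^4 + 5.1421*b^3 - 10.2322*b^2 - 16.3323*b + 6.7068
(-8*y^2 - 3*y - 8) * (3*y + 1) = -24*y^3 - 17*y^2 - 27*y - 8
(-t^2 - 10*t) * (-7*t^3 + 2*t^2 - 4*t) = 7*t^5 + 68*t^4 - 16*t^3 + 40*t^2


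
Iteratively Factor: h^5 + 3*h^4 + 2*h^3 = (h + 2)*(h^4 + h^3) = h*(h + 2)*(h^3 + h^2) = h^2*(h + 2)*(h^2 + h) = h^2*(h + 1)*(h + 2)*(h)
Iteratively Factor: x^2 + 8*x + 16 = (x + 4)*(x + 4)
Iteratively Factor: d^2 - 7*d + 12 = (d - 3)*(d - 4)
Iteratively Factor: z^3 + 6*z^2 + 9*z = (z + 3)*(z^2 + 3*z) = (z + 3)^2*(z)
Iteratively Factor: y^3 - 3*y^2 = (y)*(y^2 - 3*y) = y*(y - 3)*(y)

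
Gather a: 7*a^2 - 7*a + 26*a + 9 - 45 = 7*a^2 + 19*a - 36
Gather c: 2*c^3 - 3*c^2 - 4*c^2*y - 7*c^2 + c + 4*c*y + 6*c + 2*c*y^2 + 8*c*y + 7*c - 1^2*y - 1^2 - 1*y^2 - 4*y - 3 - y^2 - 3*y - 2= 2*c^3 + c^2*(-4*y - 10) + c*(2*y^2 + 12*y + 14) - 2*y^2 - 8*y - 6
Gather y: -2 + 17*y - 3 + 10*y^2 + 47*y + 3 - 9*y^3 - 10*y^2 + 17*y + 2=-9*y^3 + 81*y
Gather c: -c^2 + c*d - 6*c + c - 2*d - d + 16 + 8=-c^2 + c*(d - 5) - 3*d + 24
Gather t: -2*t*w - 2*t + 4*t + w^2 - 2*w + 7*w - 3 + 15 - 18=t*(2 - 2*w) + w^2 + 5*w - 6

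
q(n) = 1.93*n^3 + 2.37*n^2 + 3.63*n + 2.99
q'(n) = 5.79*n^2 + 4.74*n + 3.63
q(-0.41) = 1.77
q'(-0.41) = 2.66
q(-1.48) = -3.45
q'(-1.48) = 9.30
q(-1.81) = -7.26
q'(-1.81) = 14.02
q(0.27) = 4.18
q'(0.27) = 5.33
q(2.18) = 42.16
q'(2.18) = 41.48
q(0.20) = 3.83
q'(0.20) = 4.81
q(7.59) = 1010.96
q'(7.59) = 373.16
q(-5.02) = -199.66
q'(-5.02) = 125.75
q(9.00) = 1634.60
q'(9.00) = 515.28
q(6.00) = 526.97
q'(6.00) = 240.51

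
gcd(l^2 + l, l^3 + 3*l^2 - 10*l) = l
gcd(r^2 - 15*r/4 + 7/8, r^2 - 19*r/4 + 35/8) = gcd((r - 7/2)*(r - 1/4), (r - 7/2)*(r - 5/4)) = r - 7/2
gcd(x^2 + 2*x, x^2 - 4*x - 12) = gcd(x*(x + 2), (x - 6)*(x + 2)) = x + 2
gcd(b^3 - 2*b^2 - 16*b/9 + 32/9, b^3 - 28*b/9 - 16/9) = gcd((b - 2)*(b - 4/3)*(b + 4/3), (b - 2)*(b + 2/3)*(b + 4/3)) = b^2 - 2*b/3 - 8/3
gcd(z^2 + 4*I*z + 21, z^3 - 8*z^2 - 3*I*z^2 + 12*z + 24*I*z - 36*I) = z - 3*I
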